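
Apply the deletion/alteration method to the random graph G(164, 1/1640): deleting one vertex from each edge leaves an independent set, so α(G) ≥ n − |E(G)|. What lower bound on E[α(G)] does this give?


E[|E(G)|] = C(164, 2)·p = 13366 · (1/1640) = 163/20.
E[α(G)] ≥ n − E[|E(G)|] = 164 − 163/20 = 3117/20.
Numerically: ≈ 155.850.
(This is only a lower bound; the true E[α(G)] may be larger.)

E[α(G)] ≥ 3117/20 ≈ 155.850.


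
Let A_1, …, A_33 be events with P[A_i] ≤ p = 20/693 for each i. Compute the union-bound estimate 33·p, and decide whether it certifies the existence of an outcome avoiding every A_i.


Union bound: P[∪_{i=1}^{33} A_i] ≤ Σ_i P[A_i] ≤ 33·p = 33·(20/693) = 20/21.
Numerically: 20/21 ≈ 0.952.
Is 20/21 < 1? YES.
Since P[∪ A_i] ≤ 20/21 < 1, the complement has P[∩ A_i^c] ≥ 1 − 20/21 = 1/21 > 0, so some outcome avoids every A_i.

33·p = 20/21 ≈ 0.952; existence CERTIFIED by the union bound.


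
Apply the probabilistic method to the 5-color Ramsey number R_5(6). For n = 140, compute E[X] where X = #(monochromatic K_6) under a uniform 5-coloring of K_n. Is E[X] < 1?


E[X] = C(140, 6) · 5^{1 − 15} = 9381724380 · 5^{−14} = 9381724380/6103515625.
As a reduced fraction: E[X] = 1876344876/1220703125 ≈ 1.537102.
Is E[X] < 1? NO.
Since E[X] ≥ 1, the first-moment bound is inconclusive at n = 140; it does NOT by itself certify R_5(6) > 140.

E[X] = 1876344876/1220703125 ≈ 1.537102; E[X] ≥ 1; first-moment method inconclusive here.


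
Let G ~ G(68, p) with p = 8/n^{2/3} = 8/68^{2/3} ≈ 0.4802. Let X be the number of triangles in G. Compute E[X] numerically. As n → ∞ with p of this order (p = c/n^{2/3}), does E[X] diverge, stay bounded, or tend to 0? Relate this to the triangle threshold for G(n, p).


Number of potential triangles: C(68, 3) = 50116.
Each occurs with probability p³ ≈ (0.4802)³ ≈ 1.107266e-01.
By linearity: E[X] = C(68, 3)·p³ ≈ 50116 · 1.107266e-01 ≈ 5549.1765.
Since α = 2/3 < 1, p = c/n^{2/3} ≫ 1/n is above the triangle threshold p ~ 1/n. Asymptotically E[X] ~ (c³/6)·n^{3(1−α)} = (8³/6)·n^{1} → ∞; triangles are abundant w.h.p.

E[X] ≈ 5549.1765; in regime p = Θ(1/n^{2/3}) E[X] diverges (above the triangle threshold p ~ 1/n).


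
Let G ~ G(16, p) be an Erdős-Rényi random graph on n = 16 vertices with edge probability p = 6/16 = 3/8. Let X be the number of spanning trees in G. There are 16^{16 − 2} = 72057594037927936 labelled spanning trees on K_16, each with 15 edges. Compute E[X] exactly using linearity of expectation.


K_16 has 16^{16 − 2} = 72057594037927936 labelled spanning trees.
For each such spanning tree H, let X_H = 1 if all 15 edges of H are present in G. Then P[X_H = 1] = p^{15} = (3/8)^{15} = 14348907/35184372088832.
Summing the indicators: E[X] = Σ_H E[X_H] = 72057594037927936 · p^{15} = 72057594037927936 · 14348907/35184372088832 = 29386561536.
Numerically: E[X] ≈ 2.939e+10.

E[X] = 72057594037927936 · (3/8)^{15} = 29386561536 ≈ 2.939e+10.


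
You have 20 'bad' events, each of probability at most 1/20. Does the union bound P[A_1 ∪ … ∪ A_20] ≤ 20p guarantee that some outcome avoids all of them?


Union bound: P[∪_{i=1}^{20} A_i] ≤ Σ_i P[A_i] ≤ 20·p = 20·(1/20) = 1.
Numerically: 1 ≈ 1.000.
Is 1 < 1? NO.
Since the bound 1 is ≥ 1, the union bound is uninformative here; it does NOT by itself certify existence.

20·p = 1 ≈ 1.000; existence NOT certified by the union bound.


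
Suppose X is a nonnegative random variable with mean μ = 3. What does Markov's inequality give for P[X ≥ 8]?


μ = E[X] = 3, a = 8.
Markov: P[X ≥ 8] ≤ μ/a = (3)/8 = 3/8.
Numerically: ≈ 0.37500.
(Since a = 8 > μ = 3.00000, the bound 3/8 is < 1 and informative.)

P[X ≥ 8] ≤ 3/8 ≈ 0.37500.


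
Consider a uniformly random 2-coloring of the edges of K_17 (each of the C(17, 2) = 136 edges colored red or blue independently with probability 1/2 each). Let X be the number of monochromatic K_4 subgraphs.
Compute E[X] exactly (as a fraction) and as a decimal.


Let X = Σ_S X_S over the C(17, 4) = 2380 subsets S of size 4, where X_S = 1 if the K_4 on S is monochromatic.
For a fixed S, the K_4 on S has C(4, 2) = 6 edges. P[all 6 edges red] = (1/2)^6, and likewise for blue, so P[monochromatic] = 2·(1/2)^6 = 2^{1 − 6} = 1/32.
By linearity of expectation: E[X] = C(17, 4) · 2^{1 − 6} = 2380 · 1/32 = 595/8.
Numerically: E[X] ≈ 74.375.

E[X] = C(17,4)·2^(1−C(4,2)) = 595/8 ≈ 74.375.


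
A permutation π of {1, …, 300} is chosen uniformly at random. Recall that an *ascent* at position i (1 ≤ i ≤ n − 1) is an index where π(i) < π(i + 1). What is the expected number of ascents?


Write X = Σ X_I over i = 1, …, 299, with X_I the indicator of one ascent.
There are 299 indicators.
For each fixed i, the pair (π(i), π(i+1)) is a uniformly random ordered pair of distinct values from {1, …, 300}; by symmetry P[π(i) < π(i+1)] = 1/2.
By linearity: E[X] = 299 · (1/2) = (300 − 1) · (1/2) = 299/2 ≈ 149.500000.

E[X] = 299/2 = 149.500000.


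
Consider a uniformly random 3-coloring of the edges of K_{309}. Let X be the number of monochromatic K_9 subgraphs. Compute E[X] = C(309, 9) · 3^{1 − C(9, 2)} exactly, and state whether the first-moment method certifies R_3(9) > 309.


E[X] = C(309, 9) · 3^{1 − 36} = 62920976643980686 · 3^{−35} = 62920976643980686/50031545098999707.
As a reduced fraction: E[X] = 62920976643980686/50031545098999707 ≈ 1.2576.
Is E[X] < 1? NO.
Since E[X] ≥ 1, the first-moment bound is inconclusive at n = 309; it does NOT by itself certify R_3(9) > 309.

E[X] = 62920976643980686/50031545098999707 ≈ 1.2576; E[X] ≥ 1; first-moment method inconclusive here.


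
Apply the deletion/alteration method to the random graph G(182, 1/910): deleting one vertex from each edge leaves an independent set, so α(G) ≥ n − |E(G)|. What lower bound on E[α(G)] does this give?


E[|E(G)|] = C(182, 2)·p = 16471 · (1/910) = 181/10.
E[α(G)] ≥ n − E[|E(G)|] = 182 − 181/10 = 1639/10.
Numerically: ≈ 163.9000.
(This is only a lower bound; the true E[α(G)] may be larger.)

E[α(G)] ≥ 1639/10 ≈ 163.9000.


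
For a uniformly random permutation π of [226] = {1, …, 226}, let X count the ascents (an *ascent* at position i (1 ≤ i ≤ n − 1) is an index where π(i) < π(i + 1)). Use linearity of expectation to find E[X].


Write X = Σ X_I over i = 1, …, 225, with X_I the indicator of one ascent.
There are 225 indicators.
For each fixed i, the pair (π(i), π(i+1)) is a uniformly random ordered pair of distinct values from {1, …, 226}; by symmetry P[π(i) < π(i+1)] = 1/2.
By linearity: E[X] = 225 · (1/2) = (226 − 1) · (1/2) = 225/2 ≈ 112.500.

E[X] = 225/2 = 112.500.


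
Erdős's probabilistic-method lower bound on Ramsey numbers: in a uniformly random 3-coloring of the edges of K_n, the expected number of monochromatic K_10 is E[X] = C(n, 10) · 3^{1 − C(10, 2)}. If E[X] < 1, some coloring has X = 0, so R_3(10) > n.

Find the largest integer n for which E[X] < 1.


We need C(n, 10) · 3^{1 − 45} < 1, i.e. C(n, 10) < 3^{45 − 1} = 984770902183611232881.
Check values of n near the boundary:
  n = 572: C(572, 10) = 954640815642161682606; 954640815642161682606 < 984770902183611232881? YES
  n = 573: C(573, 10) = 971597135635805762226; 971597135635805762226 < 984770902183611232881? YES
  n = 574: C(574, 10) = 988824035203816502691; 988824035203816502691 < 984770902183611232881? NO
  n = 575: C(575, 10) = 1006325345561406175305; 1006325345561406175305 < 984770902183611232881? NO
The largest n with C(n, 10) < 984770902183611232881 is n = 573 (where E[X] = 35985079097622435638/36472996377170786403 ≈ 0.98662). Hence R_3(10) > 573, i.e. R_3(10) ≥ 574.

Largest n = 573; hence R_3(10) > 573.


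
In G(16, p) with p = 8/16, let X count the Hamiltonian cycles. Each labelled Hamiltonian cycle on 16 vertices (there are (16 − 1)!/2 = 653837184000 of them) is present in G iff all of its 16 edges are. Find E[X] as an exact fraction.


K_16 has (16 − 1)!/2 = 653837184000 labelled Hamiltonian cycles.
For each such Hamiltonian cycle H, let X_H = 1 if all 16 edges of H are present in G. Then P[X_H = 1] = p^{16} = (1/2)^{16} = 1/65536.
By linearity of expectation: E[X] = Σ_H E[X_H] = 653837184000 · p^{16} = 653837184000 · 1/65536 = 638512875/64.
Numerically: E[X] ≈ 9.97676e+06.

E[X] = 653837184000 · (1/2)^{16} = 638512875/64 ≈ 9.97676e+06.


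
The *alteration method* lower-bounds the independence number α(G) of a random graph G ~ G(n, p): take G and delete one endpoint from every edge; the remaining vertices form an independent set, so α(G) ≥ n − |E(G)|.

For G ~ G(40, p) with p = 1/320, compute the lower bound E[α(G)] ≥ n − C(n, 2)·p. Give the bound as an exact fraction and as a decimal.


E[|E(G)|] = C(40, 2)·p = 780 · (1/320) = 39/16.
E[α(G)] ≥ n − E[|E(G)|] = 40 − 39/16 = 601/16.
Numerically: ≈ 37.56250.
(This is only a lower bound; the true E[α(G)] may be larger.)

E[α(G)] ≥ 601/16 ≈ 37.56250.


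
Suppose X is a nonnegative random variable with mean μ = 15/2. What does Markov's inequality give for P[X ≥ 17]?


μ = E[X] = 15/2, a = 17.
Markov: P[X ≥ 17] ≤ μ/a = (15/2)/17 = 15/34.
Numerically: ≈ 0.441176.
(Since a = 17 > μ = 7.500000, the bound 15/34 is < 1 and informative.)

P[X ≥ 17] ≤ 15/34 ≈ 0.441176.


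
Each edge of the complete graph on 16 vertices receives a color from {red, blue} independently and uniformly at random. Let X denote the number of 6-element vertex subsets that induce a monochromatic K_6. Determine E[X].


Let X = Σ_S X_S over the C(16, 6) = 8008 subsets S of size 6, where X_S = 1 if the K_6 on S is monochromatic.
For a fixed S, the K_6 on S has C(6, 2) = 15 edges. P[all 15 edges red] = (1/2)^15, and likewise for blue, so P[monochromatic] = 2·(1/2)^15 = 2^{1 − 15} = 1/16384.
By linearity of expectation: E[X] = C(16, 6) · 2^{1 − 15} = 8008 · 1/16384 = 1001/2048.
Numerically: E[X] ≈ 0.4888.

E[X] = C(16,6)·2^(1−C(6,2)) = 1001/2048 ≈ 0.4888.


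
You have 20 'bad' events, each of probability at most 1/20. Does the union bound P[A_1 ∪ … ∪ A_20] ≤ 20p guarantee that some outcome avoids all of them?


Union bound: P[∪_{i=1}^{20} A_i] ≤ Σ_i P[A_i] ≤ 20·p = 20·(1/20) = 1.
Numerically: 1 ≈ 1.000000.
Is 1 < 1? NO.
Since the bound 1 is ≥ 1, the union bound is uninformative here; it does NOT by itself certify existence.

20·p = 1 ≈ 1.000000; existence NOT certified by the union bound.


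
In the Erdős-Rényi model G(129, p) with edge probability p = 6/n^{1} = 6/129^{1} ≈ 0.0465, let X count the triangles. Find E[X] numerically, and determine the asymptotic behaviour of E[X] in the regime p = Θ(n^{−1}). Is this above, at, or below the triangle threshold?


Number of potential triangles: C(129, 3) = 349504.
Each occurs with probability p³ ≈ (0.0465)³ ≈ 1.00620e-04.
By linearity: E[X] = C(129, 3)·p³ ≈ 349504 · 1.00620e-04 ≈ 35.167.
Here α = 1, so p = 6/n is exactly at the triangle threshold p ~ 1/n. Asymptotically E[X] → c³/6 = 6³/6 = 36 ≈ 36.000, a bounded constant. In this regime the triangle count is asymptotically Poisson(c³/6).

E[X] ≈ 35.167; in regime p = Θ(1/n^{1}) E[X] stays bounded (at the triangle threshold p ~ 1/n).


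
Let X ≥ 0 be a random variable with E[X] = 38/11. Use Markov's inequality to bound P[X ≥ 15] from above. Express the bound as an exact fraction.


μ = E[X] = 38/11, a = 15.
Markov: P[X ≥ 15] ≤ μ/a = (38/11)/15 = 38/165.
Numerically: ≈ 0.23030.
(Since a = 15 > μ = 3.45455, the bound 38/165 is < 1 and informative.)

P[X ≥ 15] ≤ 38/165 ≈ 0.23030.


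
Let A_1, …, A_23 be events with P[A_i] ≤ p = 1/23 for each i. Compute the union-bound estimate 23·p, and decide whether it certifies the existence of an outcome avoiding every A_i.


Union bound: P[∪_{i=1}^{23} A_i] ≤ Σ_i P[A_i] ≤ 23·p = 23·(1/23) = 1.
Numerically: 1 ≈ 1.0000.
Is 1 < 1? NO.
Since the bound 1 is ≥ 1, the union bound is uninformative here; it does NOT by itself certify existence.

23·p = 1 ≈ 1.0000; existence NOT certified by the union bound.


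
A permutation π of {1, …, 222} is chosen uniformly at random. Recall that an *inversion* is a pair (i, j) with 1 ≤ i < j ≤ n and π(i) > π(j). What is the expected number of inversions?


Write X = Σ X_I over the C(222, 2) = 24531 pairs i < j, with X_I the indicator of one inversion.
There are 24531 indicators.
For each fixed pair i < j, the values π(i) and π(j) are two distinct elements of {1, …, 222} in uniformly random order; by symmetry P[π(i) > π(j)] = 1/2.
By linearity: E[X] = 24531 · (1/2) = C(222, 2) · (1/2) = 24531/2 = 24531/2 ≈ 12265.50000.

E[X] = 24531/2 = 12265.50000.


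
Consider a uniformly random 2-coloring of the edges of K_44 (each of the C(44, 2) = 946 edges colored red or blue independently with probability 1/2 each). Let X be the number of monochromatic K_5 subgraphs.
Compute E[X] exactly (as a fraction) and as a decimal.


Let X = Σ_S X_S over the C(44, 5) = 1086008 subsets S of size 5, where X_S = 1 if the K_5 on S is monochromatic.
For a fixed S, the K_5 on S has C(5, 2) = 10 edges. P[all 10 edges red] = (1/2)^10, and likewise for blue, so P[monochromatic] = 2·(1/2)^10 = 2^{1 − 10} = 1/512.
Summing: E[X] = C(44, 5) · 2^{1 − 10} = 1086008 · 1/512 = 135751/64.
Numerically: E[X] ≈ 2121.10938.

E[X] = C(44,5)·2^(1−C(5,2)) = 135751/64 ≈ 2121.10938.


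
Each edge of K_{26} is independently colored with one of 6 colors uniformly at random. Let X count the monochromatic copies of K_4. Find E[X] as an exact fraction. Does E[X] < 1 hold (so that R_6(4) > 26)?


E[X] = C(26, 4) · 6^{1 − 6} = 14950 · 6^{−5} = 14950/7776.
As a reduced fraction: E[X] = 7475/3888 ≈ 1.92258.
Is E[X] < 1? NO.
Since E[X] ≥ 1, the first-moment bound is inconclusive at n = 26; it does NOT by itself certify R_6(4) > 26.

E[X] = 7475/3888 ≈ 1.92258; E[X] ≥ 1; first-moment method inconclusive here.


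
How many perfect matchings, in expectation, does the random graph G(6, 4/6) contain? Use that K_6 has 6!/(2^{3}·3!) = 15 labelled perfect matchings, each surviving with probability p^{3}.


K_6 has 6!/(2^{3}·3!) = 15 labelled perfect matchings.
For each such perfect matching H, let X_H = 1 if all 3 edges of H are present in G. Then P[X_H = 1] = p^{3} = (2/3)^{3} = 8/27.
By linearity: E[X] = Σ_H E[X_H] = 15 · p^{3} = 15 · 8/27 = 40/9.
Numerically: E[X] ≈ 4.4444.

E[X] = 15 · (2/3)^{3} = 40/9 ≈ 4.4444.


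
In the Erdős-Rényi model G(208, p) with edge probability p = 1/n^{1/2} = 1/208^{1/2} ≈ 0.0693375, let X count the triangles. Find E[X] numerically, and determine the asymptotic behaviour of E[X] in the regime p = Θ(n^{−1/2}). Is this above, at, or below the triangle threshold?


Number of potential triangles: C(208, 3) = 1478256.
Each occurs with probability p³ ≈ (0.0693375)³ ≈ 3.33353483e-04.
By linearity: E[X] = C(208, 3)·p³ ≈ 1478256 · 3.33353483e-04 ≈ 492.781787.
Since α = 1/2 < 1, p = c/n^{1/2} ≫ 1/n is above the triangle threshold p ~ 1/n. Asymptotically E[X] ~ (c³/6)·n^{3(1−α)} = (1³/6)·n^{1.5} → ∞; triangles are abundant w.h.p.

E[X] ≈ 492.781787; in regime p = Θ(1/n^{1/2}) E[X] diverges (above the triangle threshold p ~ 1/n).


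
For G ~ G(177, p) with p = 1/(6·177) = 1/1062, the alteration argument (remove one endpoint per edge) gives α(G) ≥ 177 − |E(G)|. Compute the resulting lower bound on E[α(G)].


E[|E(G)|] = C(177, 2)·p = 15576 · (1/1062) = 44/3.
E[α(G)] ≥ n − E[|E(G)|] = 177 − 44/3 = 487/3.
Numerically: ≈ 162.333333.
(This is only a lower bound; the true E[α(G)] may be larger.)

E[α(G)] ≥ 487/3 ≈ 162.333333.


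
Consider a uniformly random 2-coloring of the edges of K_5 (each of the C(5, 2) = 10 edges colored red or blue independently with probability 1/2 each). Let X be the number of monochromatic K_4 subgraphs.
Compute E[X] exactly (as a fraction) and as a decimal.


Let X = Σ_S X_S over the C(5, 4) = 5 subsets S of size 4, where X_S = 1 if the K_4 on S is monochromatic.
For a fixed S, the K_4 on S has C(4, 2) = 6 edges. P[all 6 edges red] = (1/2)^6, and likewise for blue, so P[monochromatic] = 2·(1/2)^6 = 2^{1 − 6} = 1/32.
Summing: E[X] = C(5, 4) · 2^{1 − 6} = 5 · 1/32 = 5/32.
Numerically: E[X] ≈ 0.1562.

E[X] = C(5,4)·2^(1−C(4,2)) = 5/32 ≈ 0.1562.


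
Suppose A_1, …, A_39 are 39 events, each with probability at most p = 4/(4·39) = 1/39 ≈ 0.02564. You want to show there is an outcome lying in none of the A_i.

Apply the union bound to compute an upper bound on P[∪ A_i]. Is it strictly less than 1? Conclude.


Union bound: P[∪_{i=1}^{39} A_i] ≤ Σ_i P[A_i] ≤ 39·p = 39·(1/39) = 1.
Numerically: 1 ≈ 1.00000.
Is 1 < 1? NO.
Since the bound 1 is ≥ 1, the union bound is uninformative here; it does NOT by itself certify existence.

39·p = 1 ≈ 1.00000; existence NOT certified by the union bound.


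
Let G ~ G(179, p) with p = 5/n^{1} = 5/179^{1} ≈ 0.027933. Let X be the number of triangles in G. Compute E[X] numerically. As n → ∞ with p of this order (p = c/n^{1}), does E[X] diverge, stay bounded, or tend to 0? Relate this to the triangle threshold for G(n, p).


Number of potential triangles: C(179, 3) = 939929.
Each occurs with probability p³ ≈ (0.027933)³ ≈ 2.1794701e-05.
By linearity: E[X] = C(179, 3)·p³ ≈ 939929 · 2.1794701e-05 ≈ 20.48547.
Here α = 1, so p = 5/n is exactly at the triangle threshold p ~ 1/n. Asymptotically E[X] → c³/6 = 5³/6 = 125/6 ≈ 20.83333, a bounded constant. In this regime the triangle count is asymptotically Poisson(c³/6).

E[X] ≈ 20.48547; in regime p = Θ(1/n^{1}) E[X] stays bounded (at the triangle threshold p ~ 1/n).


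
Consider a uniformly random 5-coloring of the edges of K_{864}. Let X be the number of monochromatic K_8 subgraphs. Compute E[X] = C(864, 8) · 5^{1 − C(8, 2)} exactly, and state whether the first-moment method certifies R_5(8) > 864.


E[X] = C(864, 8) · 5^{1 − 28} = 7455455062926006708 · 5^{−27} = 7455455062926006708/7450580596923828125.
As a reduced fraction: E[X] = 7455455062926006708/7450580596923828125 ≈ 1.00065.
Is E[X] < 1? NO.
Since E[X] ≥ 1, the first-moment bound is inconclusive at n = 864; it does NOT by itself certify R_5(8) > 864.

E[X] = 7455455062926006708/7450580596923828125 ≈ 1.00065; E[X] ≥ 1; first-moment method inconclusive here.


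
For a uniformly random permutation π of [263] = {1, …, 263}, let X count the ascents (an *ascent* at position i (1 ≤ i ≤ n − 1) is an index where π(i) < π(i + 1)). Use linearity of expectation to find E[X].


Write X = Σ X_I over i = 1, …, 262, with X_I the indicator of one ascent.
There are 262 indicators.
For each fixed i, the pair (π(i), π(i+1)) is a uniformly random ordered pair of distinct values from {1, …, 263}; by symmetry P[π(i) < π(i+1)] = 1/2.
By linearity: E[X] = 262 · (1/2) = (263 − 1) · (1/2) = 131 ≈ 131.00000.

E[X] = 131 = 131.00000.


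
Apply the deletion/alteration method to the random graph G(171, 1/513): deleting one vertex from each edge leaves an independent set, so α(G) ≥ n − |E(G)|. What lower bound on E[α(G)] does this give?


E[|E(G)|] = C(171, 2)·p = 14535 · (1/513) = 85/3.
E[α(G)] ≥ n − E[|E(G)|] = 171 − 85/3 = 428/3.
Numerically: ≈ 142.6667.
(This is only a lower bound; the true E[α(G)] may be larger.)

E[α(G)] ≥ 428/3 ≈ 142.6667.


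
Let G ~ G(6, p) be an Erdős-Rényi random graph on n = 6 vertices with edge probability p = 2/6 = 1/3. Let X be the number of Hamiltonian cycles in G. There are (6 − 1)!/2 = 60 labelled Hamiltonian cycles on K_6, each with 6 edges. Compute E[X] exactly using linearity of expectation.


K_6 has (6 − 1)!/2 = 60 labelled Hamiltonian cycles.
For each such Hamiltonian cycle H, let X_H = 1 if all 6 edges of H are present in G. Then P[X_H = 1] = p^{6} = (1/3)^{6} = 1/729.
Summing the indicators: E[X] = Σ_H E[X_H] = 60 · p^{6} = 60 · 1/729 = 20/243.
Numerically: E[X] ≈ 0.0823.

E[X] = 60 · (1/3)^{6} = 20/243 ≈ 0.0823.


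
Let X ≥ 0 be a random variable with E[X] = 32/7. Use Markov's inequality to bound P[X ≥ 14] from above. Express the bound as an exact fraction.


μ = E[X] = 32/7, a = 14.
Markov: P[X ≥ 14] ≤ μ/a = (32/7)/14 = 16/49.
Numerically: ≈ 0.32653.
(Since a = 14 > μ = 4.57143, the bound 16/49 is < 1 and informative.)

P[X ≥ 14] ≤ 16/49 ≈ 0.32653.


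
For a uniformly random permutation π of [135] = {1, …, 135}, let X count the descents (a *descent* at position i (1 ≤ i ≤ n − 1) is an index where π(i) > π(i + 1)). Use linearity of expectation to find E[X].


Write X = Σ X_I over i = 1, …, 134, with X_I the indicator of one descent.
There are 134 indicators.
For each fixed i, the pair (π(i), π(i+1)) is a uniformly random ordered pair of distinct values from {1, …, 135}; by symmetry P[π(i) > π(i+1)] = 1/2.
By linearity: E[X] = 134 · (1/2) = (135 − 1) · (1/2) = 67 ≈ 67.0000.

E[X] = 67 = 67.0000.


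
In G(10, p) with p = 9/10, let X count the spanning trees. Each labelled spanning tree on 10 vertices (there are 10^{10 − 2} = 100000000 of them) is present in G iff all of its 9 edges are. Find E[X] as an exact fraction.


K_10 has 10^{10 − 2} = 100000000 labelled spanning trees.
For each such spanning tree H, let X_H = 1 if all 9 edges of H are present in G. Then P[X_H = 1] = p^{9} = (9/10)^{9} = 387420489/1000000000.
By linearity: E[X] = Σ_H E[X_H] = 100000000 · p^{9} = 100000000 · 387420489/1000000000 = 387420489/10.
Numerically: E[X] ≈ 3.87e+07.

E[X] = 100000000 · (9/10)^{9} = 387420489/10 ≈ 3.87e+07.


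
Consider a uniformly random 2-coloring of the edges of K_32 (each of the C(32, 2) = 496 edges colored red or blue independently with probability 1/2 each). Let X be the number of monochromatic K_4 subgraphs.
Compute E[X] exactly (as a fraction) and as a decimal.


Let X = Σ_S X_S over the C(32, 4) = 35960 subsets S of size 4, where X_S = 1 if the K_4 on S is monochromatic.
For a fixed S, the K_4 on S has C(4, 2) = 6 edges. P[all 6 edges red] = (1/2)^6, and likewise for blue, so P[monochromatic] = 2·(1/2)^6 = 2^{1 − 6} = 1/32.
By linearity of expectation: E[X] = C(32, 4) · 2^{1 − 6} = 35960 · 1/32 = 4495/4.
Numerically: E[X] ≈ 1123.75000.

E[X] = C(32,4)·2^(1−C(4,2)) = 4495/4 ≈ 1123.75000.


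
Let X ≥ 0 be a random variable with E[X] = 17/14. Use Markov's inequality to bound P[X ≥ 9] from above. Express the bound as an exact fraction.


μ = E[X] = 17/14, a = 9.
Markov: P[X ≥ 9] ≤ μ/a = (17/14)/9 = 17/126.
Numerically: ≈ 0.13492.
(Since a = 9 > μ = 1.21429, the bound 17/126 is < 1 and informative.)

P[X ≥ 9] ≤ 17/126 ≈ 0.13492.


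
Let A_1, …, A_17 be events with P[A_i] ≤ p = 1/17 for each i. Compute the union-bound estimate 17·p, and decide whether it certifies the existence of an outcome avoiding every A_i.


Union bound: P[∪_{i=1}^{17} A_i] ≤ Σ_i P[A_i] ≤ 17·p = 17·(1/17) = 1.
Numerically: 1 ≈ 1.000.
Is 1 < 1? NO.
Since the bound 1 is ≥ 1, the union bound is uninformative here; it does NOT by itself certify existence.

17·p = 1 ≈ 1.000; existence NOT certified by the union bound.


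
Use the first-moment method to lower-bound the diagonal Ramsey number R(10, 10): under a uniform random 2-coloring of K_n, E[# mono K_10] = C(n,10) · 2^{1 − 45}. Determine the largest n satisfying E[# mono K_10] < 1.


We need C(n, 10) · 2^{1 − 45} < 1, i.e. C(n, 10) < 2^{45 − 1} = 17592186044416.
Check values of n near the boundary:
  n = 99: C(99, 10) = 15579278510796; 15579278510796 < 17592186044416? YES
  n = 100: C(100, 10) = 17310309456440; 17310309456440 < 17592186044416? YES
  n = 101: C(101, 10) = 19212541264840; 19212541264840 < 17592186044416? NO
The largest n with C(n, 10) < 17592186044416 is n = 100 (where E[X] = 2163788682055/2199023255552 ≈ 0.9840). Hence R(10, 10) > 100, i.e. R(10, 10) ≥ 101.

Largest n = 100; hence R(10, 10) > 100.


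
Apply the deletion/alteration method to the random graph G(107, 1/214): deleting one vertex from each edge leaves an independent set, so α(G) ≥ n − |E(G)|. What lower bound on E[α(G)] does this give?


E[|E(G)|] = C(107, 2)·p = 5671 · (1/214) = 53/2.
E[α(G)] ≥ n − E[|E(G)|] = 107 − 53/2 = 161/2.
Numerically: ≈ 80.5000.
(This is only a lower bound; the true E[α(G)] may be larger.)

E[α(G)] ≥ 161/2 ≈ 80.5000.


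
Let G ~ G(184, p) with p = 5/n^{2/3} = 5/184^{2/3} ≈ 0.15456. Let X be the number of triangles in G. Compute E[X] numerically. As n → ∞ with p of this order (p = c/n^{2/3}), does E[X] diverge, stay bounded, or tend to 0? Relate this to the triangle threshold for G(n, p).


Number of potential triangles: C(184, 3) = 1021384.
Each occurs with probability p³ ≈ (0.15456)³ ≈ 3.6921078e-03.
By linearity: E[X] = C(184, 3)·p³ ≈ 1021384 · 3.6921078e-03 ≈ 3771.05978.
Since α = 2/3 < 1, p = c/n^{2/3} ≫ 1/n is above the triangle threshold p ~ 1/n. Asymptotically E[X] ~ (c³/6)·n^{3(1−α)} = (5³/6)·n^{1} → ∞; triangles are abundant w.h.p.

E[X] ≈ 3771.05978; in regime p = Θ(1/n^{2/3}) E[X] diverges (above the triangle threshold p ~ 1/n).


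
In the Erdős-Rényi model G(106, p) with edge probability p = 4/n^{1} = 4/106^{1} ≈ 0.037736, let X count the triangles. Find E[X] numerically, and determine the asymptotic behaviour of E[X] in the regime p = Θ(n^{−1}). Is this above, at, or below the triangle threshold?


Number of potential triangles: C(106, 3) = 192920.
Each occurs with probability p³ ≈ (0.037736)³ ≈ 5.3735634e-05.
By linearity: E[X] = C(106, 3)·p³ ≈ 192920 · 5.3735634e-05 ≈ 10.36668.
Here α = 1, so p = 4/n is exactly at the triangle threshold p ~ 1/n. Asymptotically E[X] → c³/6 = 4³/6 = 32/3 ≈ 10.66667, a bounded constant. In this regime the triangle count is asymptotically Poisson(c³/6).

E[X] ≈ 10.36668; in regime p = Θ(1/n^{1}) E[X] stays bounded (at the triangle threshold p ~ 1/n).


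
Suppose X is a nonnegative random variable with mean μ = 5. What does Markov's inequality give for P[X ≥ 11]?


μ = E[X] = 5, a = 11.
Markov: P[X ≥ 11] ≤ μ/a = (5)/11 = 5/11.
Numerically: ≈ 0.45455.
(Since a = 11 > μ = 5.00000, the bound 5/11 is < 1 and informative.)

P[X ≥ 11] ≤ 5/11 ≈ 0.45455.


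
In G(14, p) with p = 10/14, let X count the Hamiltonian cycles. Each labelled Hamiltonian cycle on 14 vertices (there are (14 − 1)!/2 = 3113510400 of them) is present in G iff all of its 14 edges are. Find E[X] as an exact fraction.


K_14 has (14 − 1)!/2 = 3113510400 labelled Hamiltonian cycles.
For each such Hamiltonian cycle H, let X_H = 1 if all 14 edges of H are present in G. Then P[X_H = 1] = p^{14} = (5/7)^{14} = 6103515625/678223072849.
Summing the indicators: E[X] = Σ_H E[X_H] = 3113510400 · p^{14} = 3113510400 · 6103515625/678223072849 = 2714765625000000000/96889010407.
Numerically: E[X] ≈ 2.80193e+07.

E[X] = 3113510400 · (5/7)^{14} = 2714765625000000000/96889010407 ≈ 2.80193e+07.


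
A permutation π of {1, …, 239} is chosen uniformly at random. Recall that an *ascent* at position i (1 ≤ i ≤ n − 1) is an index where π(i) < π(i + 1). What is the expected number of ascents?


Write X = Σ X_I over i = 1, …, 238, with X_I the indicator of one ascent.
There are 238 indicators.
For each fixed i, the pair (π(i), π(i+1)) is a uniformly random ordered pair of distinct values from {1, …, 239}; by symmetry P[π(i) < π(i+1)] = 1/2.
By linearity: E[X] = 238 · (1/2) = (239 − 1) · (1/2) = 119 ≈ 119.00000.

E[X] = 119 = 119.00000.


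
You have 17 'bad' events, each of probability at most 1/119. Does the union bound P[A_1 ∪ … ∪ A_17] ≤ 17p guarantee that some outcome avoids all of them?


Union bound: P[∪_{i=1}^{17} A_i] ≤ Σ_i P[A_i] ≤ 17·p = 17·(1/119) = 1/7.
Numerically: 1/7 ≈ 0.1429.
Is 1/7 < 1? YES.
Since P[∪ A_i] ≤ 1/7 < 1, the complement has P[∩ A_i^c] ≥ 1 − 1/7 = 6/7 > 0, so some outcome avoids every A_i.

17·p = 1/7 ≈ 0.1429; existence CERTIFIED by the union bound.


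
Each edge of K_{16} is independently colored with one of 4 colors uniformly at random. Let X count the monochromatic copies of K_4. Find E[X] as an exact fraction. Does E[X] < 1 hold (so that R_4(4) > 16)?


E[X] = C(16, 4) · 4^{1 − 6} = 1820 · 4^{−5} = 1820/1024.
As a reduced fraction: E[X] = 455/256 ≈ 1.77734.
Is E[X] < 1? NO.
Since E[X] ≥ 1, the first-moment bound is inconclusive at n = 16; it does NOT by itself certify R_4(4) > 16.

E[X] = 455/256 ≈ 1.77734; E[X] ≥ 1; first-moment method inconclusive here.


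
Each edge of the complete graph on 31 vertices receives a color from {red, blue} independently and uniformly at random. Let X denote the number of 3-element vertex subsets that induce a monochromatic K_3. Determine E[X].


Let X = Σ_S X_S over the C(31, 3) = 4495 subsets S of size 3, where X_S = 1 if the K_3 on S is monochromatic.
For a fixed S, the K_3 on S has C(3, 2) = 3 edges. P[all 3 edges red] = (1/2)^3, and likewise for blue, so P[monochromatic] = 2·(1/2)^3 = 2^{1 − 3} = 1/4.
By linearity of expectation: E[X] = C(31, 3) · 2^{1 − 3} = 4495 · 1/4 = 4495/4.
Numerically: E[X] ≈ 1123.7500.

E[X] = C(31,3)·2^(1−C(3,2)) = 4495/4 ≈ 1123.7500.


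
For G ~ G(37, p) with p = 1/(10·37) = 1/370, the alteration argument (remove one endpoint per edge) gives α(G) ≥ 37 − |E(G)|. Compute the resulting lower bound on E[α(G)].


E[|E(G)|] = C(37, 2)·p = 666 · (1/370) = 9/5.
E[α(G)] ≥ n − E[|E(G)|] = 37 − 9/5 = 176/5.
Numerically: ≈ 35.20000.
(This is only a lower bound; the true E[α(G)] may be larger.)

E[α(G)] ≥ 176/5 ≈ 35.20000.


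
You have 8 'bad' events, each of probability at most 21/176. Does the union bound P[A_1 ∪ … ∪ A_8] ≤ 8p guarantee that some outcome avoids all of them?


Union bound: P[∪_{i=1}^{8} A_i] ≤ Σ_i P[A_i] ≤ 8·p = 8·(21/176) = 21/22.
Numerically: 21/22 ≈ 0.9545.
Is 21/22 < 1? YES.
Since P[∪ A_i] ≤ 21/22 < 1, the complement has P[∩ A_i^c] ≥ 1 − 21/22 = 1/22 > 0, so some outcome avoids every A_i.

8·p = 21/22 ≈ 0.9545; existence CERTIFIED by the union bound.


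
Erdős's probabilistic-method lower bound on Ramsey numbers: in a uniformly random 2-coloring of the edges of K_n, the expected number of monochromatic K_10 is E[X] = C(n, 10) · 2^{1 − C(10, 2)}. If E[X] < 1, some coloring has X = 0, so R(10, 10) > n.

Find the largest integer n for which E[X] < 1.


We need C(n, 10) · 2^{1 − 45} < 1, i.e. C(n, 10) < 2^{45 − 1} = 17592186044416.
Check values of n near the boundary:
  n = 95: C(95, 10) = 10104934117421; 10104934117421 < 17592186044416? YES
  n = 96: C(96, 10) = 11279926456656; 11279926456656 < 17592186044416? YES
  n = 97: C(97, 10) = 12576469727536; 12576469727536 < 17592186044416? YES
  n = 98: C(98, 10) = 14005614014756; 14005614014756 < 17592186044416? YES
  n = 99: C(99, 10) = 15579278510796; 15579278510796 < 17592186044416? YES
  n = 100: C(100, 10) = 17310309456440; 17310309456440 < 17592186044416? YES
  n = 101: C(101, 10) = 19212541264840; 19212541264840 < 17592186044416? NO
  n = 102: C(102, 10) = 21300860967540; 21300860967540 < 17592186044416? NO
The largest n with C(n, 10) < 17592186044416 is n = 100 (where E[X] = 2163788682055/2199023255552 ≈ 0.98398). Hence R(10, 10) > 100, i.e. R(10, 10) ≥ 101.

Largest n = 100; hence R(10, 10) > 100.


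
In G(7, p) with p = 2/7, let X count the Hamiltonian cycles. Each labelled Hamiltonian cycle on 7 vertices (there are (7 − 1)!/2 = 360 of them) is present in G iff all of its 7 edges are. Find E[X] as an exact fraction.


K_7 has (7 − 1)!/2 = 360 labelled Hamiltonian cycles.
For each such Hamiltonian cycle H, let X_H = 1 if all 7 edges of H are present in G. Then P[X_H = 1] = p^{7} = (2/7)^{7} = 128/823543.
By linearity: E[X] = Σ_H E[X_H] = 360 · p^{7} = 360 · 128/823543 = 46080/823543.
Numerically: E[X] ≈ 0.056.

E[X] = 360 · (2/7)^{7} = 46080/823543 ≈ 0.056.


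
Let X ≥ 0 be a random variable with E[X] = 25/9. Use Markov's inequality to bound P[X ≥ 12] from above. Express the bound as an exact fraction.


μ = E[X] = 25/9, a = 12.
Markov: P[X ≥ 12] ≤ μ/a = (25/9)/12 = 25/108.
Numerically: ≈ 0.2315.
(Since a = 12 > μ = 2.7778, the bound 25/108 is < 1 and informative.)

P[X ≥ 12] ≤ 25/108 ≈ 0.2315.


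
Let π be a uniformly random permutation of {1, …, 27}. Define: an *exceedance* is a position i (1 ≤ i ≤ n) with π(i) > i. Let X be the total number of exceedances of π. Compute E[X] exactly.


Write X = Σ_{i=1}^{27} X_i, where X_i = 1_{π(i) > i}.
For each fixed i, π(i) is uniform over {1, …, 27} (marginal of a uniform permutation), so P[π(i) > i] = (n − i)/n. Summing: Σ_{i=1}^{27} (n − i)/n = (0 + 1 + … + 26)/27 = 27(27 − 1)/(2·27) = (27 − 1)/2.
Hence E[X] = Σ_{i=1}^{27} (27 − i)/27 = 13 ≈ 13.000000.

E[X] = 13 = 13.000000.


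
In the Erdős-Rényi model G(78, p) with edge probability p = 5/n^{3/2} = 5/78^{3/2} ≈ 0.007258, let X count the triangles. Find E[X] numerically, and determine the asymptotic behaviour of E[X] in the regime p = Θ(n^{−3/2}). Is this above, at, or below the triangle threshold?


Number of potential triangles: C(78, 3) = 76076.
Each occurs with probability p³ ≈ (0.007258)³ ≈ 3.823704e-07.
By linearity: E[X] = C(78, 3)·p³ ≈ 76076 · 3.823704e-07 ≈ 0.0291.
Since α = 3/2 > 1, p = c/n^{3/2} = o(1/n) is below the triangle threshold p ~ 1/n. Asymptotically E[X] ~ (c³/6)·n^{3(1−α)} = (5³/6)·n^{-1.5} → 0, so by Markov's inequality G has no triangles w.h.p.

E[X] ≈ 0.0291; in regime p = Θ(1/n^{3/2}) E[X] tends to 0 (below the triangle threshold p ~ 1/n).


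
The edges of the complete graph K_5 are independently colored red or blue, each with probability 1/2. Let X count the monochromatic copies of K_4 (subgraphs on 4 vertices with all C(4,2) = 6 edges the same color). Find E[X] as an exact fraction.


Let X = Σ_S X_S over the C(5, 4) = 5 subsets S of size 4, where X_S = 1 if the K_4 on S is monochromatic.
For a fixed S, the K_4 on S has C(4, 2) = 6 edges. P[all 6 edges red] = (1/2)^6, and likewise for blue, so P[monochromatic] = 2·(1/2)^6 = 2^{1 − 6} = 1/32.
Summing: E[X] = C(5, 4) · 2^{1 − 6} = 5 · 1/32 = 5/32.
Numerically: E[X] ≈ 0.156.

E[X] = C(5,4)·2^(1−C(4,2)) = 5/32 ≈ 0.156.


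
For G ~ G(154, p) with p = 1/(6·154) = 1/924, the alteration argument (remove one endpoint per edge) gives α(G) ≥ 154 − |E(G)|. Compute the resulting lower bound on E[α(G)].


E[|E(G)|] = C(154, 2)·p = 11781 · (1/924) = 51/4.
E[α(G)] ≥ n − E[|E(G)|] = 154 − 51/4 = 565/4.
Numerically: ≈ 141.25000.
(This is only a lower bound; the true E[α(G)] may be larger.)

E[α(G)] ≥ 565/4 ≈ 141.25000.


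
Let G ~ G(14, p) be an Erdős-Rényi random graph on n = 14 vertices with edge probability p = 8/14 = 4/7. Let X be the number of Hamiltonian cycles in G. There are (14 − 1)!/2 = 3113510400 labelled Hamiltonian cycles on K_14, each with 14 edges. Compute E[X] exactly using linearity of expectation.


K_14 has (14 − 1)!/2 = 3113510400 labelled Hamiltonian cycles.
For each such Hamiltonian cycle H, let X_H = 1 if all 14 edges of H are present in G. Then P[X_H = 1] = p^{14} = (4/7)^{14} = 268435456/678223072849.
By linearity: E[X] = Σ_H E[X_H] = 3113510400 · p^{14} = 3113510400 · 268435456/678223072849 = 119396654854963200/96889010407.
Numerically: E[X] ≈ 1.2323e+06.

E[X] = 3113510400 · (4/7)^{14} = 119396654854963200/96889010407 ≈ 1.2323e+06.


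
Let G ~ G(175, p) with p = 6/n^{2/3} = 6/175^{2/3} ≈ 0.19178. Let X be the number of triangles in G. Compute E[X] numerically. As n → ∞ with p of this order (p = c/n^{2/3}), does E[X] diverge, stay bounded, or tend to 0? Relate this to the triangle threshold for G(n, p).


Number of potential triangles: C(175, 3) = 877975.
Each occurs with probability p³ ≈ (0.19178)³ ≈ 7.0530612e-03.
By linearity: E[X] = C(175, 3)·p³ ≈ 877975 · 7.0530612e-03 ≈ 6192.41143.
Since α = 2/3 < 1, p = c/n^{2/3} ≫ 1/n is above the triangle threshold p ~ 1/n. Asymptotically E[X] ~ (c³/6)·n^{3(1−α)} = (6³/6)·n^{1} → ∞; triangles are abundant w.h.p.

E[X] ≈ 6192.41143; in regime p = Θ(1/n^{2/3}) E[X] diverges (above the triangle threshold p ~ 1/n).


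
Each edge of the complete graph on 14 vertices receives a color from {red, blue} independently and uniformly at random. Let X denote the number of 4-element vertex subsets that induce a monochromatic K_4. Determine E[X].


Let X = Σ_S X_S over the C(14, 4) = 1001 subsets S of size 4, where X_S = 1 if the K_4 on S is monochromatic.
For a fixed S, the K_4 on S has C(4, 2) = 6 edges. P[all 6 edges red] = (1/2)^6, and likewise for blue, so P[monochromatic] = 2·(1/2)^6 = 2^{1 − 6} = 1/32.
Summing: E[X] = C(14, 4) · 2^{1 − 6} = 1001 · 1/32 = 1001/32.
Numerically: E[X] ≈ 31.281250.

E[X] = C(14,4)·2^(1−C(4,2)) = 1001/32 ≈ 31.281250.


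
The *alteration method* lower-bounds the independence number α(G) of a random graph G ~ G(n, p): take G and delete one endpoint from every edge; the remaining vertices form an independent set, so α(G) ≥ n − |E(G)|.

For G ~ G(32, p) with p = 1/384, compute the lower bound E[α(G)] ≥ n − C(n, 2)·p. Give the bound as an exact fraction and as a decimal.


E[|E(G)|] = C(32, 2)·p = 496 · (1/384) = 31/24.
E[α(G)] ≥ n − E[|E(G)|] = 32 − 31/24 = 737/24.
Numerically: ≈ 30.7083.
(This is only a lower bound; the true E[α(G)] may be larger.)

E[α(G)] ≥ 737/24 ≈ 30.7083.


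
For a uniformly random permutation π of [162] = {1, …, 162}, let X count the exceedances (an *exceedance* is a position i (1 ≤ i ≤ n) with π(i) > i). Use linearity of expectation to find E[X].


Write X = Σ_{i=1}^{162} X_i, where X_i = 1_{π(i) > i}.
For each fixed i, π(i) is uniform over {1, …, 162} (marginal of a uniform permutation), so P[π(i) > i] = (n − i)/n. Summing: Σ_{i=1}^{162} (n − i)/n = (0 + 1 + … + 161)/162 = 162(162 − 1)/(2·162) = (162 − 1)/2.
Hence E[X] = Σ_{i=1}^{162} (162 − i)/162 = 161/2 ≈ 80.50000.

E[X] = 161/2 = 80.50000.


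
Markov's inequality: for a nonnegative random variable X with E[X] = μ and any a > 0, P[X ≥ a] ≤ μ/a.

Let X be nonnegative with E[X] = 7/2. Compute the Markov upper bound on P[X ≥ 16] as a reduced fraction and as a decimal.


μ = E[X] = 7/2, a = 16.
Markov: P[X ≥ 16] ≤ μ/a = (7/2)/16 = 7/32.
Numerically: ≈ 0.218750.
(Since a = 16 > μ = 3.500000, the bound 7/32 is < 1 and informative.)

P[X ≥ 16] ≤ 7/32 ≈ 0.218750.


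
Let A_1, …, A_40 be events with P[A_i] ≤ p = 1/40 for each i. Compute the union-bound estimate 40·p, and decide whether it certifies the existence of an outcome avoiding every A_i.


Union bound: P[∪_{i=1}^{40} A_i] ≤ Σ_i P[A_i] ≤ 40·p = 40·(1/40) = 1.
Numerically: 1 ≈ 1.000.
Is 1 < 1? NO.
Since the bound 1 is ≥ 1, the union bound is uninformative here; it does NOT by itself certify existence.

40·p = 1 ≈ 1.000; existence NOT certified by the union bound.


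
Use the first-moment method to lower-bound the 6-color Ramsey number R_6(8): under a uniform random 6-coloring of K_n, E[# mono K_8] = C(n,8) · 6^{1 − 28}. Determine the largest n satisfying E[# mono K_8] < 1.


We need C(n, 8) · 6^{1 − 28} < 1, i.e. C(n, 8) < 6^{28 − 1} = 1023490369077469249536.
Check values of n near the boundary:
  n = 1593: C(1593, 8) = 1010555394551193970323; 1010555394551193970323 < 1023490369077469249536? YES
  n = 1594: C(1594, 8) = 1015652773590544255167; 1015652773590544255167 < 1023490369077469249536? YES
  n = 1595: C(1595, 8) = 1020772636343363633895; 1020772636343363633895 < 1023490369077469249536? YES
  n = 1596: C(1596, 8) = 1025915067760710553965; 1025915067760710553965 < 1023490369077469249536? NO
The largest n with C(n, 8) < 1023490369077469249536 is n = 1595 (where E[X] = 113419181815929292655/113721152119718805504 ≈ 0.9973). Hence R_6(8) > 1595, i.e. R_6(8) ≥ 1596.

Largest n = 1595; hence R_6(8) > 1595.
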